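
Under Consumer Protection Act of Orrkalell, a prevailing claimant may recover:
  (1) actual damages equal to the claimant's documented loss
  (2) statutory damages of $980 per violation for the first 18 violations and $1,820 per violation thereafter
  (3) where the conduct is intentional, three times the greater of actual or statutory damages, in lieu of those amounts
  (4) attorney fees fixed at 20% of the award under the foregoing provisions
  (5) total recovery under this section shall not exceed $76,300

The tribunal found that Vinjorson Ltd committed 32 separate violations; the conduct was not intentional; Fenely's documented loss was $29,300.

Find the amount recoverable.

First 18 violations: 18 × $980 = $17,640
Remaining violations: (32 − 18) × $1,820 = $25,480
Statutory damages: $17,640 + $25,480 = $43,120
Conduct not intentional: the in-lieu enhancement does not apply.
Actual plus statutory damages: $29,300 + $43,120 = $72,420
Attorney fees: 20% of $72,420 = $14,484
Total before cap: $72,420 + $14,484 = $86,904
Cap at $76,300: $86,904 exceeds the cap → $76,300

$76,300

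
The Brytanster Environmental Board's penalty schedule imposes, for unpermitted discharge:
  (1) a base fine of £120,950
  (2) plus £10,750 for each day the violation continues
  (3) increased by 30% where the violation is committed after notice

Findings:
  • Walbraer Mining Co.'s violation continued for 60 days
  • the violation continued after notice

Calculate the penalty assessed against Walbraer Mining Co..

Per-day component: 60 × £10,750 = £645,000
Base plus per-day: £120,950 + £645,000 = £765,950
Enhancement: 30% of £765,950 = £229,785
Enhanced fine: £765,950 + £229,785 = £995,735

£995,735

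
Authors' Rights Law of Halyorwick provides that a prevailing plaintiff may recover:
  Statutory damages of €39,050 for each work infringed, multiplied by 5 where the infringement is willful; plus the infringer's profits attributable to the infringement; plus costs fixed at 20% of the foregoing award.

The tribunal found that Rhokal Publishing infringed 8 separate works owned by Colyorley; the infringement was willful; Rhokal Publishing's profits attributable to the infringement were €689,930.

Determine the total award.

€2,702,316

Statutory damages: 8 × €39,050 = €312,400
Multiplied by 5: 5 × €312,400 = €1,562,000
Combined award: €1,562,000 + €689,930 = €2,251,930
Costs: 20% of €2,251,930 = €450,386
Award plus costs: €2,251,930 + €450,386 = €2,702,316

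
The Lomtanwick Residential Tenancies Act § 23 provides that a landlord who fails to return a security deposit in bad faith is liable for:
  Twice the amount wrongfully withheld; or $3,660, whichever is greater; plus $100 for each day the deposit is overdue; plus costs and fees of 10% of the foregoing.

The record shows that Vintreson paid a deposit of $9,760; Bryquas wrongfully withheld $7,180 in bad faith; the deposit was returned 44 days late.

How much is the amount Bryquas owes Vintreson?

$20,636

Doubled: 2 × $7,180 = $14,360
Minimum $3,660: $14,360 meets the minimum, no increase.
Late-return penalty: 44 × $100 = $4,400
Damages plus late penalty: $14,360 + $4,400 = $18,760
Costs and fees: 10% of $18,760 = $1,876
Total recovery: $18,760 + $1,876 = $20,636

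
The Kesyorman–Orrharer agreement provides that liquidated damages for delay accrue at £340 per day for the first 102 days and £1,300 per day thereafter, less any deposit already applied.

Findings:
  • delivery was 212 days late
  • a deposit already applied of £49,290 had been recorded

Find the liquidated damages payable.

First 102 days: 102 × £340 = £34,680
Remaining days: (212 − 102) × £1,300 = £143,000
Accrued per-day damages: £34,680 + £143,000 = £177,680
Less deposit already applied: £177,680 − £49,290 = £128,390

£128,390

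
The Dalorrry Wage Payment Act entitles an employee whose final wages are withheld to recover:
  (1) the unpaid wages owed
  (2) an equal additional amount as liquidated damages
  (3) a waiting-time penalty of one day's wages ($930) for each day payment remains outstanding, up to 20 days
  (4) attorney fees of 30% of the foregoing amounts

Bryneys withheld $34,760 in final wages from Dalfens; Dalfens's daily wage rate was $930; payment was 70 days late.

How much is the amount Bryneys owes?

$114,556

Liquidated damages (equal amount): $34,760
Penalty days: min(70, 20) = 20
Waiting-time penalty: 20 × $930 = $18,600
Subtotal: $34,760 + $34,760 + $18,600 = $88,120
Attorney fees: 30% of $88,120 = $26,436
Total award: $88,120 + $26,436 = $114,556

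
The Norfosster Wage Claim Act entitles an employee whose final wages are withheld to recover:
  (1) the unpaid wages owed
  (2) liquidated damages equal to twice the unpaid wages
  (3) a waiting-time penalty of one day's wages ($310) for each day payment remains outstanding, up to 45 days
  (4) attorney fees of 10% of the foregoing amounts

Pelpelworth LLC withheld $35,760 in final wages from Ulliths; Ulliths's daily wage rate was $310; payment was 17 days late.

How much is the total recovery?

Doubled: 2 × $35,760 = $71,520
Penalty days: min(17, 45) = 17
Waiting-time penalty: 17 × $310 = $5,270
Subtotal: $35,760 + $71,520 + $5,270 = $112,550
Attorney fees: 10% of $112,550 = $11,255
Total award: $112,550 + $11,255 = $123,805

Total award: $123,805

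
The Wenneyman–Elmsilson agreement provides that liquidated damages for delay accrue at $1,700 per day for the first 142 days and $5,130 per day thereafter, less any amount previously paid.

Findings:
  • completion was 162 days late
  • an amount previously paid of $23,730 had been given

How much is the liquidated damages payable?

First 142 days: 142 × $1,700 = $241,400
Remaining days: (162 − 142) × $5,130 = $102,600
Accrued per-day damages: $241,400 + $102,600 = $344,000
Less amount previously paid: $344,000 − $23,730 = $320,270

$320,270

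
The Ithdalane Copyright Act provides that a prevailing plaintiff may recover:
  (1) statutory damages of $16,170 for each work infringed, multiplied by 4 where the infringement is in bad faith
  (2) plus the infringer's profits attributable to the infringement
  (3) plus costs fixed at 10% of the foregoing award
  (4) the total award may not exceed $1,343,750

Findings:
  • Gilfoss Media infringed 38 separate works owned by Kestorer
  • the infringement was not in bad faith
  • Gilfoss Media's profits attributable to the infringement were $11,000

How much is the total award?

Statutory damages: 38 × $16,170 = $614,460
Infringement not in bad faith: no ×4 enhancement.
Combined award: $614,460 + $11,000 = $625,460
Costs: 10% of $625,460 = $62,546
Award plus costs: $625,460 + $62,546 = $688,006
Cap at $1,343,750: $688,006 is within the cap, no reduction.

$688,006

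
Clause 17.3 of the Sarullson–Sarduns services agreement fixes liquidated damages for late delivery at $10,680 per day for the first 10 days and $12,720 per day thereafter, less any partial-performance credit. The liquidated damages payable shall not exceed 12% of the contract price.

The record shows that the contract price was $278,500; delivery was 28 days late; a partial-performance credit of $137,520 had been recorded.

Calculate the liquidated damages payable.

First 10 days: 10 × $10,680 = $106,800
Remaining days: (28 − 10) × $12,720 = $228,960
Accrued per-day damages: $106,800 + $228,960 = $335,760
Less partial-performance credit: $335,760 − $137,520 = $198,240
Cap: 12% of $278,500 = $33,420
Cap at $33,420: $198,240 exceeds the cap → $33,420

$33,420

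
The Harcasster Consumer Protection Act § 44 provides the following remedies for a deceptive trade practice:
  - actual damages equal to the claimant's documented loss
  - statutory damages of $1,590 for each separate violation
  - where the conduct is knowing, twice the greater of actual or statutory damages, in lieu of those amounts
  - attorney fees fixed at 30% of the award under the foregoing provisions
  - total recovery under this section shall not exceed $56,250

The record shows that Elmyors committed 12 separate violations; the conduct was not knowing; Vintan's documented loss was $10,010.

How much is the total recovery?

Statutory damages: 12 × $1,590 = $19,080
Conduct not knowing: the in-lieu enhancement does not apply.
Actual plus statutory damages: $10,010 + $19,080 = $29,090
Attorney fees: 30% of $29,090 = $8,727
Total before cap: $29,090 + $8,727 = $37,817
Cap at $56,250: $37,817 is within the cap, no reduction.

$37,817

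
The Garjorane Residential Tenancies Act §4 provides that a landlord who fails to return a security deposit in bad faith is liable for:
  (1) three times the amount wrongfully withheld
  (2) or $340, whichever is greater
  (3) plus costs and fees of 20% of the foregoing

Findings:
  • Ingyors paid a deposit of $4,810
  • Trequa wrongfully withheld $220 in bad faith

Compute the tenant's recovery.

$792

Trebled: 3 × $220 = $660
Minimum $340: $660 meets the minimum, no increase.
Costs and fees: 20% of $660 = $132
Total recovery: $660 + $132 = $792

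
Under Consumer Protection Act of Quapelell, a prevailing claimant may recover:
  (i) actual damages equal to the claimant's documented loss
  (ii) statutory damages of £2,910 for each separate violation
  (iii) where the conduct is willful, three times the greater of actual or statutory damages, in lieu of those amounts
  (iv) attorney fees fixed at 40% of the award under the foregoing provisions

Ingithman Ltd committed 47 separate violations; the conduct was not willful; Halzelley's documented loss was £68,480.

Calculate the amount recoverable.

Statutory damages: 47 × £2,910 = £136,770
Conduct not willful: the in-lieu enhancement does not apply.
Actual plus statutory damages: £68,480 + £136,770 = £205,250
Attorney fees: 40% of £205,250 = £82,100
Total recovery: £205,250 + £82,100 = £287,350

Total recovery: £287,350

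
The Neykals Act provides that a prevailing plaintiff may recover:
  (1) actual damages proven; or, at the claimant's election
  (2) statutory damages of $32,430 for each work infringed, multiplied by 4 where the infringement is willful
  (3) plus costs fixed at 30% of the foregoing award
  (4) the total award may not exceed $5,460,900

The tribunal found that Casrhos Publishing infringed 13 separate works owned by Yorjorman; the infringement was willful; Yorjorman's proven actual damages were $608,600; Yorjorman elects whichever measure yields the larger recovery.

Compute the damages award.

Statutory damages: 13 × $32,430 = $421,590
Multiplied by 4: 4 × $421,590 = $1,686,360
Greater of actual damages ($608,600) or enhanced statutory damages ($1,686,360): $1,686,360
Costs: 30% of $1,686,360 = $505,908
Award plus costs: $1,686,360 + $505,908 = $2,192,268
Cap at $5,460,900: $2,192,268 is within the cap, no reduction.

Award: $2,192,268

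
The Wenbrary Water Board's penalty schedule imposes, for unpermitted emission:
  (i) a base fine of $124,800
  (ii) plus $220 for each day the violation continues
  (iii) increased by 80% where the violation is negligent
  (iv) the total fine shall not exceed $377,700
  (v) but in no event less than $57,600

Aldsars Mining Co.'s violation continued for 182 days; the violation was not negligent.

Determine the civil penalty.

Per-day component: 182 × $220 = $40,040
Base plus per-day: $124,800 + $40,040 = $164,840
The violation was not negligent: no 80% increase.
Cap at $377,700: $164,840 is within the cap, no reduction.
Minimum $57,600: $164,840 meets the minimum, no increase.

$164,840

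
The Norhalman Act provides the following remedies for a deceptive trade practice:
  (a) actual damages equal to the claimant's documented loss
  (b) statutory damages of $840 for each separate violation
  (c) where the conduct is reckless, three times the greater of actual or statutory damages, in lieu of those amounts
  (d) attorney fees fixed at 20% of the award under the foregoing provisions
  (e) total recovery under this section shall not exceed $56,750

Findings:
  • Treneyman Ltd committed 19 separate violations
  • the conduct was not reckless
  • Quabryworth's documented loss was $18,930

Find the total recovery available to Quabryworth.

$41,868

Statutory damages: 19 × $840 = $15,960
Conduct not reckless: the in-lieu enhancement does not apply.
Actual plus statutory damages: $18,930 + $15,960 = $34,890
Attorney fees: 20% of $34,890 = $6,978
Total before cap: $34,890 + $6,978 = $41,868
Cap at $56,750: $41,868 is within the cap, no reduction.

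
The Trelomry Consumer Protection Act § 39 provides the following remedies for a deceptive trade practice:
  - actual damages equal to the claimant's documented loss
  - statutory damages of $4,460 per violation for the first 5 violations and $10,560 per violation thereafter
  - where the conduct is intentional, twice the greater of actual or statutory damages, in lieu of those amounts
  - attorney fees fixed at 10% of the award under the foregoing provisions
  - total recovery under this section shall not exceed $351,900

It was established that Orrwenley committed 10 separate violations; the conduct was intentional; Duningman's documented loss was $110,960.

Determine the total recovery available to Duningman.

Total recovery: $244,112

First 5 violations: 5 × $4,460 = $22,300
Remaining violations: (10 − 5) × $10,560 = $52,800
Statutory damages: $22,300 + $52,800 = $75,100
Greater of actual damages ($110,960) or statutory damages ($75,100): $110,960
Doubled: 2 × $110,960 = $221,920
Attorney fees: 10% of $221,920 = $22,192
Total before cap: $221,920 + $22,192 = $244,112
Cap at $351,900: $244,112 is within the cap, no reduction.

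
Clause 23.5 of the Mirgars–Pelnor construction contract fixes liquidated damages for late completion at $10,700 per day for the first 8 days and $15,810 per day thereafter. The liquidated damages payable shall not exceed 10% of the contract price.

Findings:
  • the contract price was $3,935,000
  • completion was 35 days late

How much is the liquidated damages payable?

First 8 days: 8 × $10,700 = $85,600
Remaining days: (35 − 8) × $15,810 = $426,870
Accrued per-day damages: $85,600 + $426,870 = $512,470
Cap: 10% of $3,935,000 = $393,500
Cap at $393,500: $512,470 exceeds the cap → $393,500

Liquidated damages: $393,500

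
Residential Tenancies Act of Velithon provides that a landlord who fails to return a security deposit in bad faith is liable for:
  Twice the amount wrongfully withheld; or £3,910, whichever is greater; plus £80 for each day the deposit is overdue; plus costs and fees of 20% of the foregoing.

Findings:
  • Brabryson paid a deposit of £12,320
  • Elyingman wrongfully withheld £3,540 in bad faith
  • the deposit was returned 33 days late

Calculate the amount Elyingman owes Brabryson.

£11,664

Doubled: 2 × £3,540 = £7,080
Minimum £3,910: £7,080 meets the minimum, no increase.
Late-return penalty: 33 × £80 = £2,640
Damages plus late penalty: £7,080 + £2,640 = £9,720
Costs and fees: 20% of £9,720 = £1,944
Total recovery: £9,720 + £1,944 = £11,664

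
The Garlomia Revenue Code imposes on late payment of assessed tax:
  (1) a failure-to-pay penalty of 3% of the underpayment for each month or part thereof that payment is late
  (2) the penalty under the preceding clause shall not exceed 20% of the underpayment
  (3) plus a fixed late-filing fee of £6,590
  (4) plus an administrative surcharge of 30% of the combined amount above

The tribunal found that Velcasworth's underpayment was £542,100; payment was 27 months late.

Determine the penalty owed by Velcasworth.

Penalty: £149,513

Accrued rate: 3% × 27 = 81%, capped at 20% → 20%
Failure-to-pay penalty: 20% of £542,100 = £108,420
Penalty before surcharge: £108,420 + £6,590 = £115,010
Administrative surcharge: 30% of £115,010 = £34,503
Total penalty: £115,010 + £34,503 = £149,513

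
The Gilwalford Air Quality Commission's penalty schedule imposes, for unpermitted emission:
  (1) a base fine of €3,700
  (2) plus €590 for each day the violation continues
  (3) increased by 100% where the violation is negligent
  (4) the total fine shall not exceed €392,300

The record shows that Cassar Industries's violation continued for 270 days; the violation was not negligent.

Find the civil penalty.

€163,000

Per-day component: 270 × €590 = €159,300
Base plus per-day: €3,700 + €159,300 = €163,000
The violation was not negligent: no 100% increase.
Cap at €392,300: €163,000 is within the cap, no reduction.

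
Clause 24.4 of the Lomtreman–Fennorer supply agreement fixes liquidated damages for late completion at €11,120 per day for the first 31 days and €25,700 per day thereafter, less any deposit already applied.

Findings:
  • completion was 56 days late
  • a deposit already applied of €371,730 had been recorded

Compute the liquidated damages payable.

First 31 days: 31 × €11,120 = €344,720
Remaining days: (56 − 31) × €25,700 = €642,500
Accrued per-day damages: €344,720 + €642,500 = €987,220
Less deposit already applied: €987,220 − €371,730 = €615,490

€615,490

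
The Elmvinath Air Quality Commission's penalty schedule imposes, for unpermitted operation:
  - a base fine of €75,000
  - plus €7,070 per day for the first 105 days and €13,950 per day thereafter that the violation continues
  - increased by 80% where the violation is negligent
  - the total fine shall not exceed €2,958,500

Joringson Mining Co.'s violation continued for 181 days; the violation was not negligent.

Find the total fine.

First 105 days: 105 × €7,070 = €742,350
Remaining days: (181 − 105) × €13,950 = €1,060,200
Per-day component: €742,350 + €1,060,200 = €1,802,550
Base plus per-day: €75,000 + €1,802,550 = €1,877,550
The violation was not negligent: no 80% increase.
Cap at €2,958,500: €1,877,550 is within the cap, no reduction.

€1,877,550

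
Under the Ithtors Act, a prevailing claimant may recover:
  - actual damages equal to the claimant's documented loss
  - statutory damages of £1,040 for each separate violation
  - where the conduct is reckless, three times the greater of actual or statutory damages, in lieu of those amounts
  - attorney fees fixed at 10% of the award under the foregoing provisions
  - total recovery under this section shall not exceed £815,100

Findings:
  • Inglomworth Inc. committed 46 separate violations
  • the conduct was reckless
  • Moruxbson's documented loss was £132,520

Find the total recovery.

Statutory damages: 46 × £1,040 = £47,840
Greater of actual damages (£132,520) or statutory damages (£47,840): £132,520
Trebled: 3 × £132,520 = £397,560
Attorney fees: 10% of £397,560 = £39,756
Total before cap: £397,560 + £39,756 = £437,316
Cap at £815,100: £437,316 is within the cap, no reduction.

£437,316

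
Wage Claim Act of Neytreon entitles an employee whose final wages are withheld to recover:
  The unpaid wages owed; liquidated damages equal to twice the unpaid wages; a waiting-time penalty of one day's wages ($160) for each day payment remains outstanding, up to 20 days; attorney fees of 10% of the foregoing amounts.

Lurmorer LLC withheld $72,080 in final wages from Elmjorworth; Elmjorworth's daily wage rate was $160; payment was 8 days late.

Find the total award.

Doubled: 2 × $72,080 = $144,160
Penalty days: min(8, 20) = 8
Waiting-time penalty: 8 × $160 = $1,280
Subtotal: $72,080 + $144,160 + $1,280 = $217,520
Attorney fees: 10% of $217,520 = $21,752
Total award: $217,520 + $21,752 = $239,272

$239,272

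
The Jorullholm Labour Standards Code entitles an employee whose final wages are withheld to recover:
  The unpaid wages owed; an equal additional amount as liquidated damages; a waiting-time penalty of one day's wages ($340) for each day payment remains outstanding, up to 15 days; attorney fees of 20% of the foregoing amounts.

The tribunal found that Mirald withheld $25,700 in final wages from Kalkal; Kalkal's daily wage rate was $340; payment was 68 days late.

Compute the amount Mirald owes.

$67,800

Liquidated damages (equal amount): $25,700
Penalty days: min(68, 15) = 15
Waiting-time penalty: 15 × $340 = $5,100
Subtotal: $25,700 + $25,700 + $5,100 = $56,500
Attorney fees: 20% of $56,500 = $11,300
Total award: $56,500 + $11,300 = $67,800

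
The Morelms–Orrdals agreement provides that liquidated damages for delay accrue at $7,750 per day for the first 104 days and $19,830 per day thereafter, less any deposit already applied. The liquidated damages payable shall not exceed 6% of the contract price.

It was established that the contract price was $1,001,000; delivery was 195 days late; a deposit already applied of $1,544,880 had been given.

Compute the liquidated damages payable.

$60,060

First 104 days: 104 × $7,750 = $806,000
Remaining days: (195 − 104) × $19,830 = $1,804,530
Accrued per-day damages: $806,000 + $1,804,530 = $2,610,530
Less deposit already applied: $2,610,530 − $1,544,880 = $1,065,650
Cap: 6% of $1,001,000 = $60,060
Cap at $60,060: $1,065,650 exceeds the cap → $60,060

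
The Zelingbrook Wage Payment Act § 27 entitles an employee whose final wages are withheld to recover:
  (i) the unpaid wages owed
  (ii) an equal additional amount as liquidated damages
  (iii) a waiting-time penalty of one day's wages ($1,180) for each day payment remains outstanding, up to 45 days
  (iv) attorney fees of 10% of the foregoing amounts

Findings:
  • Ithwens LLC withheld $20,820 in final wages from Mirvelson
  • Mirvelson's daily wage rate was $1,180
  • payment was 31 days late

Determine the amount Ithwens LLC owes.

$86,042

Liquidated damages (equal amount): $20,820
Penalty days: min(31, 45) = 31
Waiting-time penalty: 31 × $1,180 = $36,580
Subtotal: $20,820 + $20,820 + $36,580 = $78,220
Attorney fees: 10% of $78,220 = $7,822
Total award: $78,220 + $7,822 = $86,042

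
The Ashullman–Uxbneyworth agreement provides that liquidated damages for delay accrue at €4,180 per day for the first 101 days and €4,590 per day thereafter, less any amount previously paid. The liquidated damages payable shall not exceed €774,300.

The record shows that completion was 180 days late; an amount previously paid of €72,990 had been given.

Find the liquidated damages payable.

€711,800

First 101 days: 101 × €4,180 = €422,180
Remaining days: (180 − 101) × €4,590 = €362,610
Accrued per-day damages: €422,180 + €362,610 = €784,790
Less amount previously paid: €784,790 − €72,990 = €711,800
Cap at €774,300: €711,800 is within the cap, no reduction.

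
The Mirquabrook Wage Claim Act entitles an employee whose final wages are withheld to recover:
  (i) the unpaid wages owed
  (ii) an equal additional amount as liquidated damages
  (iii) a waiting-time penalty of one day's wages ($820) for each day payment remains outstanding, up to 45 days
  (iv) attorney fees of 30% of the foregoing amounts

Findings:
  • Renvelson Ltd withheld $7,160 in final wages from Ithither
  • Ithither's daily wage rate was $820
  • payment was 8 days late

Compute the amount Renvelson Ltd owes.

Liquidated damages (equal amount): $7,160
Penalty days: min(8, 45) = 8
Waiting-time penalty: 8 × $820 = $6,560
Subtotal: $7,160 + $7,160 + $6,560 = $20,880
Attorney fees: 30% of $20,880 = $6,264
Total award: $20,880 + $6,264 = $27,144

$27,144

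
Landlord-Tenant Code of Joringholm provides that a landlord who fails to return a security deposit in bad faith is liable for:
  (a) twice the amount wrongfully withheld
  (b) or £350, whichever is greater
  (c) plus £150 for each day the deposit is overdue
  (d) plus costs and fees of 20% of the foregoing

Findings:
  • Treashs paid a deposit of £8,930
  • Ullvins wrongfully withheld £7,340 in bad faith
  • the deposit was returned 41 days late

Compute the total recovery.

Doubled: 2 × £7,340 = £14,680
Minimum £350: £14,680 meets the minimum, no increase.
Late-return penalty: 41 × £150 = £6,150
Damages plus late penalty: £14,680 + £6,150 = £20,830
Costs and fees: 20% of £20,830 = £4,166
Total recovery: £20,830 + £4,166 = £24,996

£24,996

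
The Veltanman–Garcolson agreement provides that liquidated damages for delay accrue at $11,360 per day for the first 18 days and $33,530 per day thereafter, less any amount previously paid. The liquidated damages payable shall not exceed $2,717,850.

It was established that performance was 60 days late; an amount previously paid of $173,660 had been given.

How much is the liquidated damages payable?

First 18 days: 18 × $11,360 = $204,480
Remaining days: (60 − 18) × $33,530 = $1,408,260
Accrued per-day damages: $204,480 + $1,408,260 = $1,612,740
Less amount previously paid: $1,612,740 − $173,660 = $1,439,080
Cap at $2,717,850: $1,439,080 is within the cap, no reduction.

$1,439,080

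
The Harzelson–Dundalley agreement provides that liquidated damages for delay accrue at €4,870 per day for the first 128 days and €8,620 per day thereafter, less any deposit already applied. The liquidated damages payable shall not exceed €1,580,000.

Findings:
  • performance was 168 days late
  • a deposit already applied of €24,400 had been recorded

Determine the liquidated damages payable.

€943,760

First 128 days: 128 × €4,870 = €623,360
Remaining days: (168 − 128) × €8,620 = €344,800
Accrued per-day damages: €623,360 + €344,800 = €968,160
Less deposit already applied: €968,160 − €24,400 = €943,760
Cap at €1,580,000: €943,760 is within the cap, no reduction.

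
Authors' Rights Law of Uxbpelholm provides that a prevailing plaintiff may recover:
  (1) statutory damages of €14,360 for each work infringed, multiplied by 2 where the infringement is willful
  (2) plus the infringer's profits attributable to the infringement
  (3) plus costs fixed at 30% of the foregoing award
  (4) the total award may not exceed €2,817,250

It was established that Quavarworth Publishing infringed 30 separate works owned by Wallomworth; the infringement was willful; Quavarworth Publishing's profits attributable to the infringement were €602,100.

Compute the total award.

Statutory damages: 30 × €14,360 = €430,800
Doubled: 2 × €430,800 = €861,600
Combined award: €861,600 + €602,100 = €1,463,700
Costs: 30% of €1,463,700 = €439,110
Award plus costs: €1,463,700 + €439,110 = €1,902,810
Cap at €2,817,250: €1,902,810 is within the cap, no reduction.

Award: €1,902,810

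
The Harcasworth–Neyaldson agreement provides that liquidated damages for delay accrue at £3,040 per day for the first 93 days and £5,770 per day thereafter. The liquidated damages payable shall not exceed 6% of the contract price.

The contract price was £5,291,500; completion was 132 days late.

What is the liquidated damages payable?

First 93 days: 93 × £3,040 = £282,720
Remaining days: (132 − 93) × £5,770 = £225,030
Accrued per-day damages: £282,720 + £225,030 = £507,750
Cap: 6% of £5,291,500 = £317,490
Cap at £317,490: £507,750 exceeds the cap → £317,490

£317,490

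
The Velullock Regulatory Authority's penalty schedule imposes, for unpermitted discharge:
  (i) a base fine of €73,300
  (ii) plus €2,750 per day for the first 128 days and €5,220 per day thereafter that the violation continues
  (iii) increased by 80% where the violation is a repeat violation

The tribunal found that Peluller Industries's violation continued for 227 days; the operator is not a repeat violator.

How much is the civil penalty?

€942,080

First 128 days: 128 × €2,750 = €352,000
Remaining days: (227 − 128) × €5,220 = €516,780
Per-day component: €352,000 + €516,780 = €868,780
Base plus per-day: €73,300 + €868,780 = €942,080
The operator is not a repeat violator: no 80% increase.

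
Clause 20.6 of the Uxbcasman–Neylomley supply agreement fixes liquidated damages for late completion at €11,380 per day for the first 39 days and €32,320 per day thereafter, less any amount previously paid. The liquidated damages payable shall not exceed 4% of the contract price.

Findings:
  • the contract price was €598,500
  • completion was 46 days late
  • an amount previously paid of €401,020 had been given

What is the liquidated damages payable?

€23,940

First 39 days: 39 × €11,380 = €443,820
Remaining days: (46 − 39) × €32,320 = €226,240
Accrued per-day damages: €443,820 + €226,240 = €670,060
Less amount previously paid: €670,060 − €401,020 = €269,040
Cap: 4% of €598,500 = €23,940
Cap at €23,940: €269,040 exceeds the cap → €23,940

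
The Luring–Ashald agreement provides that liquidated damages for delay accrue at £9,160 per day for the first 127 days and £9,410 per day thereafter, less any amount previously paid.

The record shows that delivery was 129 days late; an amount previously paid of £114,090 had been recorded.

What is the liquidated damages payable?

£1,068,050

First 127 days: 127 × £9,160 = £1,163,320
Remaining days: (129 − 127) × £9,410 = £18,820
Accrued per-day damages: £1,163,320 + £18,820 = £1,182,140
Less amount previously paid: £1,182,140 − £114,090 = £1,068,050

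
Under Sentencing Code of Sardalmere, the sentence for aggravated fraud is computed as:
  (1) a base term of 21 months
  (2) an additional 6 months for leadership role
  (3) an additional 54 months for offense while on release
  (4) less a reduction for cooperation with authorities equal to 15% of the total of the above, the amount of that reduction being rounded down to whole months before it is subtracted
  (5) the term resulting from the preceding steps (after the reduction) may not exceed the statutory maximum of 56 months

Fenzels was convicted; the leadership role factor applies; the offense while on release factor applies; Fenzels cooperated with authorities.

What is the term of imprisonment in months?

56 months

Leadership role enhancement: +6 months
Offense while on release enhancement: +54 months
Adjusted term: 21 months + 6 months + 54 months = 81 months
Cooperation with authorities reduction: 15% of 81 months = 12 months (rounded down)
After reduction: 81 − 12 = 69 months
Cap at 56 months: 69 months exceeds the cap → 56 months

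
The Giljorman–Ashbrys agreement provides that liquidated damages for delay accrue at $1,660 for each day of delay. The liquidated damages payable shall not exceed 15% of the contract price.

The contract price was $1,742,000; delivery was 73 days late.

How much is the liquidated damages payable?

$121,180

Per-day damages: 73 × $1,660 = $121,180
Cap: 15% of $1,742,000 = $261,300
Cap at $261,300: $121,180 is within the cap, no reduction.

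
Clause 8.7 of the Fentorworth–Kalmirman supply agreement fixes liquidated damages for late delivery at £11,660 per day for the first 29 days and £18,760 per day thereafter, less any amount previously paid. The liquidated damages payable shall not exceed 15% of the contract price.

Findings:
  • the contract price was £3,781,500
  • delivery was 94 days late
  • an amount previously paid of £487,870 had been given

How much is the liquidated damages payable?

First 29 days: 29 × £11,660 = £338,140
Remaining days: (94 − 29) × £18,760 = £1,219,400
Accrued per-day damages: £338,140 + £1,219,400 = £1,557,540
Less amount previously paid: £1,557,540 − £487,870 = £1,069,670
Cap: 15% of £3,781,500 = £567,225
Cap at £567,225: £1,069,670 exceeds the cap → £567,225

£567,225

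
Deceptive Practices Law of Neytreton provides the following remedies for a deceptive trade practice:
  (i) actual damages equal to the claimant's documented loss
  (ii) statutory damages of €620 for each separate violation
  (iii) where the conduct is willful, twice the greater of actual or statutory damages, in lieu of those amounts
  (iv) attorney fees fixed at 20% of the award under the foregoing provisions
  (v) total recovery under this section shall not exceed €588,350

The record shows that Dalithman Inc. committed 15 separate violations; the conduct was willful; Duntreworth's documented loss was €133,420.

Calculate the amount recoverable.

Statutory damages: 15 × €620 = €9,300
Greater of actual damages (€133,420) or statutory damages (€9,300): €133,420
Doubled: 2 × €133,420 = €266,840
Attorney fees: 20% of €266,840 = €53,368
Total before cap: €266,840 + €53,368 = €320,208
Cap at €588,350: €320,208 is within the cap, no reduction.

€320,208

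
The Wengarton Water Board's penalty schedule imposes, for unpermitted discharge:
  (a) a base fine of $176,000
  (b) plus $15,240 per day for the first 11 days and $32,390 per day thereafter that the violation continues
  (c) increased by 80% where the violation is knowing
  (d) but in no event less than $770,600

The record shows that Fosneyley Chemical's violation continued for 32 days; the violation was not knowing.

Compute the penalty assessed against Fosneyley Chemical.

$1,023,830

First 11 days: 11 × $15,240 = $167,640
Remaining days: (32 − 11) × $32,390 = $680,190
Per-day component: $167,640 + $680,190 = $847,830
Base plus per-day: $176,000 + $847,830 = $1,023,830
The violation was not knowing: no 80% increase.
Minimum $770,600: $1,023,830 meets the minimum, no increase.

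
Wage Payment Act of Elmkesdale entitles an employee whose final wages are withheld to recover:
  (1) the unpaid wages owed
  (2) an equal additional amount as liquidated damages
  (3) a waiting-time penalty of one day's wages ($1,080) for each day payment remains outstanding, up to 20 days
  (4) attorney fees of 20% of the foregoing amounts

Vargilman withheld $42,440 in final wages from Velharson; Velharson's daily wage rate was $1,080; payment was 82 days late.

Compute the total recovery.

Liquidated damages (equal amount): $42,440
Penalty days: min(82, 20) = 20
Waiting-time penalty: 20 × $1,080 = $21,600
Subtotal: $42,440 + $42,440 + $21,600 = $106,480
Attorney fees: 20% of $106,480 = $21,296
Total award: $106,480 + $21,296 = $127,776

Total award: $127,776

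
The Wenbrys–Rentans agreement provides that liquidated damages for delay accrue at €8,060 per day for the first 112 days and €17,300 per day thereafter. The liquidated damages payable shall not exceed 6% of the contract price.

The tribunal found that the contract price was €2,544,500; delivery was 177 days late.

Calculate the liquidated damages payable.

€152,670

First 112 days: 112 × €8,060 = €902,720
Remaining days: (177 − 112) × €17,300 = €1,124,500
Accrued per-day damages: €902,720 + €1,124,500 = €2,027,220
Cap: 6% of €2,544,500 = €152,670
Cap at €152,670: €2,027,220 exceeds the cap → €152,670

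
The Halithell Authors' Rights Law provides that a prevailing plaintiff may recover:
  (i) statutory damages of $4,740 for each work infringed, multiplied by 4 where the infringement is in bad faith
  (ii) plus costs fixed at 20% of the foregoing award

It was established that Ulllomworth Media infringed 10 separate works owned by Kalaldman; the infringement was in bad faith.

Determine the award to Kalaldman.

$227,520

Statutory damages: 10 × $4,740 = $47,400
Multiplied by 4: 4 × $47,400 = $189,600
Costs: 20% of $189,600 = $37,920
Award plus costs: $189,600 + $37,920 = $227,520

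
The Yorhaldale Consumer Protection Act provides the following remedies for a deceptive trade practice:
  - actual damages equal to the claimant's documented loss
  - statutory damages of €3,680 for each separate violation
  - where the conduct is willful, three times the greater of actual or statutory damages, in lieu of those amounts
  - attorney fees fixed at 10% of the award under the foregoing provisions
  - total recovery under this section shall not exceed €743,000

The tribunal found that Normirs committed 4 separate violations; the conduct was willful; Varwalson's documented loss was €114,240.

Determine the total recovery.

€376,992

Statutory damages: 4 × €3,680 = €14,720
Greater of actual damages (€114,240) or statutory damages (€14,720): €114,240
Trebled: 3 × €114,240 = €342,720
Attorney fees: 10% of €342,720 = €34,272
Total before cap: €342,720 + €34,272 = €376,992
Cap at €743,000: €376,992 is within the cap, no reduction.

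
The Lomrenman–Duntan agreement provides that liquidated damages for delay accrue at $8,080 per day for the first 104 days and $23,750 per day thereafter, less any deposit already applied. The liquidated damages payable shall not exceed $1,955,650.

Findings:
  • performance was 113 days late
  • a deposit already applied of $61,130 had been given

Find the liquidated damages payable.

First 104 days: 104 × $8,080 = $840,320
Remaining days: (113 − 104) × $23,750 = $213,750
Accrued per-day damages: $840,320 + $213,750 = $1,054,070
Less deposit already applied: $1,054,070 − $61,130 = $992,940
Cap at $1,955,650: $992,940 is within the cap, no reduction.

$992,940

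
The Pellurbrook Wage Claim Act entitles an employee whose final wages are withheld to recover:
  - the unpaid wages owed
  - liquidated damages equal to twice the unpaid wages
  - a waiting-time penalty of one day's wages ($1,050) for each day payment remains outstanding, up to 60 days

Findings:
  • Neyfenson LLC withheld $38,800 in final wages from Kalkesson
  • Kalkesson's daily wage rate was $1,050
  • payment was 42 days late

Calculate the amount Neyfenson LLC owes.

Doubled: 2 × $38,800 = $77,600
Penalty days: min(42, 60) = 42
Waiting-time penalty: 42 × $1,050 = $44,100
Total award: $38,800 + $77,600 + $44,100 = $160,500

$160,500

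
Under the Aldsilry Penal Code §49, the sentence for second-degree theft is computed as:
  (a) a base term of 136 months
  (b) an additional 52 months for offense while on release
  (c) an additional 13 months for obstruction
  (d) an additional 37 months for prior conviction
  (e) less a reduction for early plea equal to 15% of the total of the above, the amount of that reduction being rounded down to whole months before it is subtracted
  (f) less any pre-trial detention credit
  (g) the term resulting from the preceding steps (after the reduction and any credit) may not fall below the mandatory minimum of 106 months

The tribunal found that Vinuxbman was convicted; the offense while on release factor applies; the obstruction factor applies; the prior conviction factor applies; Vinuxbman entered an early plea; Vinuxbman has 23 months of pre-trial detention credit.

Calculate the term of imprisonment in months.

Sentence: 180 months

Offense while on release enhancement: +52 months
Obstruction enhancement: +13 months
Prior conviction enhancement: +37 months
Adjusted term: 136 months + 52 months + 13 months + 37 months = 238 months
Early plea reduction: 15% of 238 months = 35 months (rounded down)
After reduction: 238 − 35 = 203 months
Less pre-trial detention credit: 203 months − 23 months = 180 months
Minimum 106 months: 180 months meets the minimum, no increase.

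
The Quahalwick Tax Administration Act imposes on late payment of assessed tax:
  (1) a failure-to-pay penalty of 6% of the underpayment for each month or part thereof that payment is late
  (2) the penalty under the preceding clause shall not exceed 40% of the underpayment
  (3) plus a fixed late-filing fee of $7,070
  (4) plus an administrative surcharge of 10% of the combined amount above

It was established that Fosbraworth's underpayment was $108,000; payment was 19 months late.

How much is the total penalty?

Accrued rate: 6% × 19 = 114%, capped at 40% → 40%
Failure-to-pay penalty: 40% of $108,000 = $43,200
Penalty before surcharge: $43,200 + $7,070 = $50,270
Administrative surcharge: 10% of $50,270 = $5,027
Total penalty: $50,270 + $5,027 = $55,297

$55,297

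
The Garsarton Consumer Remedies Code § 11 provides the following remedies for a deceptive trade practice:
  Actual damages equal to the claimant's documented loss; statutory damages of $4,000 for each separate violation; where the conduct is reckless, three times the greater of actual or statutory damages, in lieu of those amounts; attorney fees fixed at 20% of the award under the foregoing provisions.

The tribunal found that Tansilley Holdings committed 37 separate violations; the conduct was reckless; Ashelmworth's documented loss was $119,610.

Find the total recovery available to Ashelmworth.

Statutory damages: 37 × $4,000 = $148,000
Greater of actual damages ($119,610) or statutory damages ($148,000): $148,000
Trebled: 3 × $148,000 = $444,000
Attorney fees: 20% of $444,000 = $88,800
Total recovery: $444,000 + $88,800 = $532,800

$532,800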